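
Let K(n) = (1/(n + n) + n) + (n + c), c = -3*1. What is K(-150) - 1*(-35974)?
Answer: 10701299/300 ≈ 35671.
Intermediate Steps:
c = -3
K(n) = -3 + 1/(2*n) + 2*n (K(n) = (1/(n + n) + n) + (n - 3) = (1/(2*n) + n) + (-3 + n) = (n + 1/(2*n)) + (-3 + n) = -3 + 1/(2*n) + 2*n)
K(-150) - 1*(-35974) = (-3 + (½)/(-150) + 2*(-150)) - 1*(-35974) = (-3 + (½)*(-1/150) - 300) + 35974 = (-3 - 1/300 - 300) + 35974 = -90901/300 + 35974 = 10701299/300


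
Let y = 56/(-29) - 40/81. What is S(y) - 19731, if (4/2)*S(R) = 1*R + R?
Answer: -46353815/2349 ≈ -19733.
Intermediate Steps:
y = -5696/2349 (y = 56*(-1/29) - 40*1/81 = -56/29 - 40/81 = -5696/2349 ≈ -2.4249)
S(R) = R (S(R) = (1*R + R)/2 = (R + R)/2 = (2*R)/2 = R)
S(y) - 19731 = -5696/2349 - 19731 = -46353815/2349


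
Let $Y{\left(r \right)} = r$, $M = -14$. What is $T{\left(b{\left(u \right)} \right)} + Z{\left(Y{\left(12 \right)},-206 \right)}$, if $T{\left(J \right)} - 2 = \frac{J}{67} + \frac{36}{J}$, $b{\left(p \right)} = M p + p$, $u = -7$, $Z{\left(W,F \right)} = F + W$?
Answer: $- \frac{1159931}{6097} \approx -190.25$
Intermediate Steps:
$b{\left(p \right)} = - 13 p$ ($b{\left(p \right)} = - 14 p + p = - 13 p$)
$T{\left(J \right)} = 2 + \frac{36}{J} + \frac{J}{67}$ ($T{\left(J \right)} = 2 + \left(\frac{J}{67} + \frac{36}{J}\right) = 2 + \left(\frac{36}{J} + \frac{J}{67}\right) = 2 + \frac{36}{J} + \frac{J}{67}$)
$T{\left(b{\left(u \right)} \right)} + Z{\left(Y{\left(12 \right)},-206 \right)} = \left(2 + \frac{36}{\left(-13\right) \left(-7\right)} + \frac{\left(-13\right) \left(-7\right)}{67}\right) + \left(-206 + 12\right) = \left(2 + \frac{36}{91} + \frac{1}{67} \cdot 91\right) - 194 = \left(2 + 36 \cdot \frac{1}{91} + \frac{91}{67}\right) - 194 = \left(2 + \frac{36}{91} + \frac{91}{67}\right) - 194 = \frac{22887}{6097} - 194 = - \frac{1159931}{6097}$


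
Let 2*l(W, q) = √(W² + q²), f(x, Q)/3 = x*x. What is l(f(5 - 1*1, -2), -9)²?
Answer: 2385/4 ≈ 596.25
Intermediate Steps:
f(x, Q) = 3*x² (f(x, Q) = 3*(x*x) = 3*x²)
l(W, q) = √(W² + q²)/2
l(f(5 - 1*1, -2), -9)² = (√((3*(5 - 1*1)²)² + (-9)²)/2)² = (√((3*(5 - 1)²)² + 81)/2)² = (√((3*4²)² + 81)/2)² = (√((3*16)² + 81)/2)² = (√(48² + 81)/2)² = (√(2304 + 81)/2)² = (√2385/2)² = ((3*√265)/2)² = (3*√265/2)² = 2385/4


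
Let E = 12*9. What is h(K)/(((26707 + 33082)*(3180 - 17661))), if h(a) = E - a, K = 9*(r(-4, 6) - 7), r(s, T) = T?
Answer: -13/96200501 ≈ -1.3513e-7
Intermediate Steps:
E = 108
K = -9 (K = 9*(6 - 7) = 9*(-1) = -9)
h(a) = 108 - a
h(K)/(((26707 + 33082)*(3180 - 17661))) = (108 - 1*(-9))/(((26707 + 33082)*(3180 - 17661))) = (108 + 9)/((59789*(-14481))) = 117/(-865804509) = 117*(-1/865804509) = -13/96200501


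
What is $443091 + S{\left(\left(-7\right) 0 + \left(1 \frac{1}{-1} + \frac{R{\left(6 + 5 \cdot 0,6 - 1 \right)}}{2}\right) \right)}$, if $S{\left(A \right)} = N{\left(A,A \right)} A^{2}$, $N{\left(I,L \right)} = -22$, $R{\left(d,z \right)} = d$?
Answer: $443003$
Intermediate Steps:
$S{\left(A \right)} = - 22 A^{2}$
$443091 + S{\left(\left(-7\right) 0 + \left(1 \frac{1}{-1} + \frac{R{\left(6 + 5 \cdot 0,6 - 1 \right)}}{2}\right) \right)} = 443091 - 22 \left(\left(-7\right) 0 + \left(1 \frac{1}{-1} + \frac{6 + 5 \cdot 0}{2}\right)\right)^{2} = 443091 - 22 \left(0 + \left(1 \left(-1\right) + \left(6 + 0\right) \frac{1}{2}\right)\right)^{2} = 443091 - 22 \left(0 + \left(-1 + 6 \cdot \frac{1}{2}\right)\right)^{2} = 443091 - 22 \left(0 + \left(-1 + 3\right)\right)^{2} = 443091 - 22 \left(0 + 2\right)^{2} = 443091 - 22 \cdot 2^{2} = 443091 - 88 = 443003$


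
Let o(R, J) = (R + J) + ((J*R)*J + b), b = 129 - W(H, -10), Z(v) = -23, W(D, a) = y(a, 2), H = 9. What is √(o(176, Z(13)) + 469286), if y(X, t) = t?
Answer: √562670 ≈ 750.11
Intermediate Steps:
W(D, a) = 2
b = 127 (b = 129 - 1*2 = 129 - 2 = 127)
o(R, J) = 127 + J + R + R*J² (o(R, J) = (R + J) + ((J*R)*J + 127) = (J + R) + (R*J² + 127) = (J + R) + (127 + R*J²) = 127 + J + R + R*J²)
√(o(176, Z(13)) + 469286) = √((127 - 23 + 176 + 176*(-23)²) + 469286) = √((127 - 23 + 176 + 176*529) + 469286) = √((127 - 23 + 176 + 93104) + 469286) = √(93384 + 469286) = √562670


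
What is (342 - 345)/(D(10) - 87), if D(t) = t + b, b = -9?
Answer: 3/86 ≈ 0.034884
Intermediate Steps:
D(t) = -9 + t (D(t) = t - 9 = -9 + t)
(342 - 345)/(D(10) - 87) = (342 - 345)/((-9 + 10) - 87) = -3/(1 - 87) = -3/(-86) = -3*(-1/86) = 3/86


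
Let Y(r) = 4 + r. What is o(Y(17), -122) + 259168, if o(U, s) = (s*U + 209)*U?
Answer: 209755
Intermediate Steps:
o(U, s) = U*(209 + U*s) (o(U, s) = (U*s + 209)*U = (209 + U*s)*U = U*(209 + U*s))
o(Y(17), -122) + 259168 = (4 + 17)*(209 + (4 + 17)*(-122)) + 259168 = 21*(209 + 21*(-122)) + 259168 = 21*(209 - 2562) + 259168 = 21*(-2353) + 259168 = -49413 + 259168 = 209755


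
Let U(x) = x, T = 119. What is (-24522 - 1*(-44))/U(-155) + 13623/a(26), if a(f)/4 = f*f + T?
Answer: 5330107/32860 ≈ 162.21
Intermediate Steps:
a(f) = 476 + 4*f**2 (a(f) = 4*(f*f + 119) = 4*(f**2 + 119) = 4*(119 + f**2) = 476 + 4*f**2)
(-24522 - 1*(-44))/U(-155) + 13623/a(26) = (-24522 - 1*(-44))/(-155) + 13623/(476 + 4*26**2) = (-24522 + 44)*(-1/155) + 13623/(476 + 4*676) = -24478*(-1/155) + 13623/(476 + 2704) = 24478/155 + 13623/3180 = 24478/155 + 13623*(1/3180) = 24478/155 + 4541/1060 = 5330107/32860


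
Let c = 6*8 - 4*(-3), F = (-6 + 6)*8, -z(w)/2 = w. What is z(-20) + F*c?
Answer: 40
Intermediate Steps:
z(w) = -2*w
F = 0 (F = 0*8 = 0)
c = 60 (c = 48 + 12 = 60)
z(-20) + F*c = -2*(-20) + 0*60 = 40 + 0 = 40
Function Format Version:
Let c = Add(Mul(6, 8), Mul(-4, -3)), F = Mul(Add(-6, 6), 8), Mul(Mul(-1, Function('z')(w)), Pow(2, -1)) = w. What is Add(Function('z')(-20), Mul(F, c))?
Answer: 40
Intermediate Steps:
Function('z')(w) = Mul(-2, w)
F = 0 (F = Mul(0, 8) = 0)
c = 60 (c = Add(48, 12) = 60)
Add(Function('z')(-20), Mul(F, c)) = Add(Mul(-2, -20), Mul(0, 60)) = Add(40, 0) = 40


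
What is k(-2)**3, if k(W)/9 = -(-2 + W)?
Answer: 46656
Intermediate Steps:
k(W) = 18 - 9*W (k(W) = 9*(-(-2 + W)) = 9*(2 - W) = 18 - 9*W)
k(-2)**3 = (18 - 9*(-2))**3 = (18 + 18)**3 = 36**3 = 46656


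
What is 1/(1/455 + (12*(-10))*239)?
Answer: -455/13049399 ≈ -3.4867e-5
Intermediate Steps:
1/(1/455 + (12*(-10))*239) = 1/(1/455 - 120*239) = 1/(1/455 - 28680) = 1/(-13049399/455) = -455/13049399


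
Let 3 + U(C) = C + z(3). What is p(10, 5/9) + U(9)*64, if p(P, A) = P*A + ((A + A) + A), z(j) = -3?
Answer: 1793/9 ≈ 199.22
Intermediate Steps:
U(C) = -6 + C (U(C) = -3 + (C - 3) = -3 + (-3 + C) = -6 + C)
p(P, A) = 3*A + A*P (p(P, A) = A*P + (2*A + A) = A*P + 3*A = 3*A + A*P)
p(10, 5/9) + U(9)*64 = (5/9)*(3 + 10) + (-6 + 9)*64 = (5*(⅑))*13 + 3*64 = (5/9)*13 + 192 = 65/9 + 192 = 1793/9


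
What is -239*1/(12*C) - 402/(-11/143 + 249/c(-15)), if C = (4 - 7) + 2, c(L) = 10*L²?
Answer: -46955369/3948 ≈ -11893.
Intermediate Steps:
C = -1 (C = -3 + 2 = -1)
-239*1/(12*C) - 402/(-11/143 + 249/c(-15)) = -239/(12*(-1)) - 402/(-11/143 + 249/((10*(-15)²))) = -239/(-12) - 402/(-11*1/143 + 249/((10*225))) = -239*(-1/12) - 402/(-1/13 + 249/2250) = 239/12 - 402/(-1/13 + 249*(1/2250)) = 239/12 - 402/(-1/13 + 83/750) = 239/12 - 402/329/9750 = 239/12 - 402*9750/329 = 239/12 - 3919500/329 = -46955369/3948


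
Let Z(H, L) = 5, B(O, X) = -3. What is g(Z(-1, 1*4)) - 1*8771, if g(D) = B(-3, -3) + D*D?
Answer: -8749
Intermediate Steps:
g(D) = -3 + D**2 (g(D) = -3 + D*D = -3 + D**2)
g(Z(-1, 1*4)) - 1*8771 = (-3 + 5**2) - 1*8771 = (-3 + 25) - 8771 = 22 - 8771 = -8749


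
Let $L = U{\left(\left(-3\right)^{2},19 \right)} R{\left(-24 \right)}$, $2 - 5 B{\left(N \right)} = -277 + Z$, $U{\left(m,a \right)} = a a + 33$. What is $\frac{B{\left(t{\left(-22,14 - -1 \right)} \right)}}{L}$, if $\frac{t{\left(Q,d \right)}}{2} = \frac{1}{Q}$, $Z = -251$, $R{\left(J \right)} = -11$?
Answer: $- \frac{53}{2167} \approx -0.024458$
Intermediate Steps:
$U{\left(m,a \right)} = 33 + a^{2}$ ($U{\left(m,a \right)} = a^{2} + 33 = 33 + a^{2}$)
$t{\left(Q,d \right)} = \frac{2}{Q}$
$B{\left(N \right)} = 106$ ($B{\left(N \right)} = \frac{2}{5} - \frac{-277 - 251}{5} = \frac{2}{5} - - \frac{528}{5} = \frac{2}{5} + \frac{528}{5} = 106$)
$L = -4334$ ($L = \left(33 + 19^{2}\right) \left(-11\right) = \left(33 + 361\right) \left(-11\right) = 394 \left(-11\right) = -4334$)
$\frac{B{\left(t{\left(-22,14 - -1 \right)} \right)}}{L} = \frac{106}{-4334} = 106 \left(- \frac{1}{4334}\right) = - \frac{53}{2167}$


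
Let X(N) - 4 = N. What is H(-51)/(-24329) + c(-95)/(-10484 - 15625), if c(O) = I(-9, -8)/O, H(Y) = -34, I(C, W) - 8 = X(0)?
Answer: 28208006/20114852265 ≈ 0.0014023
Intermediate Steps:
X(N) = 4 + N
I(C, W) = 12 (I(C, W) = 8 + (4 + 0) = 8 + 4 = 12)
c(O) = 12/O
H(-51)/(-24329) + c(-95)/(-10484 - 15625) = -34/(-24329) + (12/(-95))/(-10484 - 15625) = -34*(-1/24329) + (12*(-1/95))/(-26109) = 34/24329 - 12/95*(-1/26109) = 34/24329 + 4/826785 = 28208006/20114852265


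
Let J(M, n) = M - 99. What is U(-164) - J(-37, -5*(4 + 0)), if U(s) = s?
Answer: -28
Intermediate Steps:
J(M, n) = -99 + M
U(-164) - J(-37, -5*(4 + 0)) = -164 - (-99 - 37) = -164 - 1*(-136) = -164 + 136 = -28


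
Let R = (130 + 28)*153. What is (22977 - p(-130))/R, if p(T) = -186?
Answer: 7721/8058 ≈ 0.95818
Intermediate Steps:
R = 24174 (R = 158*153 = 24174)
(22977 - p(-130))/R = (22977 - 1*(-186))/24174 = (22977 + 186)*(1/24174) = 23163*(1/24174) = 7721/8058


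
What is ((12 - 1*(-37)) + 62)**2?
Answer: 12321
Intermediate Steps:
((12 - 1*(-37)) + 62)**2 = ((12 + 37) + 62)**2 = (49 + 62)**2 = 111**2 = 12321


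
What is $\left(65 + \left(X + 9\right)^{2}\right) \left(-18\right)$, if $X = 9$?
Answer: $-7002$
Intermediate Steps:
$\left(65 + \left(X + 9\right)^{2}\right) \left(-18\right) = \left(65 + \left(9 + 9\right)^{2}\right) \left(-18\right) = \left(65 + 18^{2}\right) \left(-18\right) = \left(65 + 324\right) \left(-18\right) = 389 \left(-18\right) = -7002$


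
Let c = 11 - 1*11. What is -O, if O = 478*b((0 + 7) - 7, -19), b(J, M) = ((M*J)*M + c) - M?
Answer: -9082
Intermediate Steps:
c = 0 (c = 11 - 11 = 0)
b(J, M) = -M + J*M² (b(J, M) = ((M*J)*M + 0) - M = ((J*M)*M + 0) - M = (J*M² + 0) - M = J*M² - M = -M + J*M²)
O = 9082 (O = 478*(-19*(-1 + ((0 + 7) - 7)*(-19))) = 478*(-19*(-1 + (7 - 7)*(-19))) = 478*(-19*(-1 + 0*(-19))) = 478*(-19*(-1 + 0)) = 478*(-19*(-1)) = 478*19 = 9082)
-O = -1*9082 = -9082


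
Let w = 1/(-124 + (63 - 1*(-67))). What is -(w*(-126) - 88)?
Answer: 109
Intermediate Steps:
w = 1/6 (w = 1/(-124 + (63 + 67)) = 1/(-124 + 130) = 1/6 ≈ 0.16667)
-(w*(-126) - 88) = -((1/6)*(-126) - 88) = -(-21 - 88) = -1*(-109) = 109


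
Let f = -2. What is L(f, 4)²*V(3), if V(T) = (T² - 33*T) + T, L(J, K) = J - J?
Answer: 0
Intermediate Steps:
L(J, K) = 0
V(T) = T² - 32*T
L(f, 4)²*V(3) = 0²*(3*(-32 + 3)) = 0*(3*(-29)) = 0*(-87) = 0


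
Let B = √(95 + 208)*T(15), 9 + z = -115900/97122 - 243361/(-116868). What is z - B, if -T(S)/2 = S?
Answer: -5114632179/630580772 + 30*√303 ≈ 514.10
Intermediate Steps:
T(S) = -2*S
z = -5114632179/630580772 (z = -9 + (-115900/97122 - 243361/(-116868)) = -9 + (-115900*1/97122 - 243361*(-1/116868)) = -9 + (-57950/48561 + 243361/116868) = -9 + 560594769/630580772 = -5114632179/630580772 ≈ -8.1110)
B = -30*√303 (B = √(95 + 208)*(-2*15) = √303*(-30) = -30*√303 ≈ -522.21)
z - B = -5114632179/630580772 - (-30)*√303 = -5114632179/630580772 + 30*√303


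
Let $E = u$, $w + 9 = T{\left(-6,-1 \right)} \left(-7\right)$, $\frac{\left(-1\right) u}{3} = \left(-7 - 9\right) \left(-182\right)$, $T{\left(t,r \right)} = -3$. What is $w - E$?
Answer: $8748$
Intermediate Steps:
$u = -8736$ ($u = - 3 \left(-7 - 9\right) \left(-182\right) = - 3 \left(\left(-16\right) \left(-182\right)\right) = \left(-3\right) 2912 = -8736$)
$w = 12$ ($w = -9 - -21 = -9 + 21 = 12$)
$E = -8736$
$w - E = 12 - -8736 = 12 + 8736 = 8748$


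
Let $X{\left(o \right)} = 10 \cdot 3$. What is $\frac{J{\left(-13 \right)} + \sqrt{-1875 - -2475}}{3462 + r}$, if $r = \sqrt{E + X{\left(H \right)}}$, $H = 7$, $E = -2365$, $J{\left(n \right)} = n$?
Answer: $- \frac{13 - 10 \sqrt{6}}{3462 + i \sqrt{2335}} \approx 0.0033197 - 4.6335 \cdot 10^{-5} i$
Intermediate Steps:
$X{\left(o \right)} = 30$
$r = i \sqrt{2335}$ ($r = \sqrt{-2365 + 30} = \sqrt{-2335} = i \sqrt{2335} \approx 48.322 i$)
$\frac{J{\left(-13 \right)} + \sqrt{-1875 - -2475}}{3462 + r} = \frac{-13 + \sqrt{-1875 - -2475}}{3462 + i \sqrt{2335}} = \frac{-13 + \sqrt{-1875 + 2475}}{3462 + i \sqrt{2335}} = \frac{-13 + \sqrt{600}}{3462 + i \sqrt{2335}} = \frac{-13 + 10 \sqrt{6}}{3462 + i \sqrt{2335}}$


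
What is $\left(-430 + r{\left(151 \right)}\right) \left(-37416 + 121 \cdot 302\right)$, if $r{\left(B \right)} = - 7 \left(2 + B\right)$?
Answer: $1311874$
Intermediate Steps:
$r{\left(B \right)} = -14 - 7 B$
$\left(-430 + r{\left(151 \right)}\right) \left(-37416 + 121 \cdot 302\right) = \left(-430 - 1071\right) \left(-37416 + 121 \cdot 302\right) = \left(-430 - 1071\right) \left(-37416 + 36542\right) = \left(-430 - 1071\right) \left(-874\right) = \left(-1501\right) \left(-874\right) = 1311874$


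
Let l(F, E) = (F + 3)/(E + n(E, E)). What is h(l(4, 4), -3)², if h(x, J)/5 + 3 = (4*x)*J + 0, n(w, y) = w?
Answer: 18225/4 ≈ 4556.3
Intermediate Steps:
l(F, E) = (3 + F)/(2*E) (l(F, E) = (F + 3)/(E + E) = (3 + F)/((2*E)) = (3 + F)*(1/(2*E)) = (3 + F)/(2*E))
h(x, J) = -15 + 20*J*x (h(x, J) = -15 + 5*((4*x)*J + 0) = -15 + 5*(4*J*x + 0) = -15 + 5*(4*J*x) = -15 + 20*J*x)
h(l(4, 4), -3)² = (-15 + 20*(-3)*((½)*(3 + 4)/4))² = (-15 + 20*(-3)*((½)*(¼)*7))² = (-15 + 20*(-3)*(7/8))² = (-15 - 105/2)² = (-135/2)² = 18225/4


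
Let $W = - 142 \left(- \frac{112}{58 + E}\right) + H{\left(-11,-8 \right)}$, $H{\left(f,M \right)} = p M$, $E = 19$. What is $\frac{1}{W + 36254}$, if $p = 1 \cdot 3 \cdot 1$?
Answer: $\frac{11}{400802} \approx 2.7445 \cdot 10^{-5}$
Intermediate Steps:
$p = 3$ ($p = 3 \cdot 1 = 3$)
$H{\left(f,M \right)} = 3 M$
$W = \frac{2008}{11}$ ($W = - 142 \left(- \frac{112}{58 + 19}\right) + 3 \left(-8\right) = - 142 \left(- \frac{112}{77}\right) - 24 = - 142 \left(\left(-112\right) \frac{1}{77}\right) - 24 = \left(-142\right) \left(- \frac{16}{11}\right) - 24 = \frac{2272}{11} - 24 = \frac{2008}{11} \approx 182.55$)
$\frac{1}{W + 36254} = \frac{1}{\frac{2008}{11} + 36254} = \frac{1}{\frac{400802}{11}} = \frac{11}{400802}$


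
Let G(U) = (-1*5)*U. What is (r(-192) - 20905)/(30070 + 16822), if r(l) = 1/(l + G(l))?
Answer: -16055039/36013056 ≈ -0.44581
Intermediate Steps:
G(U) = -5*U
r(l) = -1/(4*l) (r(l) = 1/(l - 5*l) = 1/(-4*l) = -1/(4*l))
(r(-192) - 20905)/(30070 + 16822) = (-1/4/(-192) - 20905)/(30070 + 16822) = (-1/4*(-1/192) - 20905)/46892 = (1/768 - 20905)*(1/46892) = -16055039/768*1/46892 = -16055039/36013056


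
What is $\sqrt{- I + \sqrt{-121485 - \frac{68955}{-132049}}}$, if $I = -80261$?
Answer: $\frac{\sqrt{1399506113002661 + 132049 i \sqrt{2118317356206690}}}{132049} \approx 283.3 + 0.61514 i$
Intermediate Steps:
$\sqrt{- I + \sqrt{-121485 - \frac{68955}{-132049}}} = \sqrt{\left(-1\right) \left(-80261\right) + \sqrt{-121485 - \frac{68955}{-132049}}} = \sqrt{80261 + \sqrt{-121485 - - \frac{68955}{132049}}} = \sqrt{80261 + \sqrt{-121485 + \frac{68955}{132049}}} = \sqrt{80261 + \sqrt{- \frac{16041903810}{132049}}} = \sqrt{80261 + \frac{i \sqrt{2118317356206690}}{132049}}$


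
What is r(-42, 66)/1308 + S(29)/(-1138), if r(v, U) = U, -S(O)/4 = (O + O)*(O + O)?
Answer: 1472963/124042 ≈ 11.875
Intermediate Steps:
S(O) = -16*O² (S(O) = -4*(O + O)*(O + O) = -4*2*O*2*O = -16*O²)
r(-42, 66)/1308 + S(29)/(-1138) = 66/1308 - 16*29²/(-1138) = 66*(1/1308) - 16*841*(-1/1138) = 11/218 - 13456*(-1/1138) = 11/218 + 6728/569 = 1472963/124042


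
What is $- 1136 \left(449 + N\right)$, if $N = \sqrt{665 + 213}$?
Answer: $-510064 - 1136 \sqrt{878} \approx -5.4373 \cdot 10^{5}$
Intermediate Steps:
$N = \sqrt{878} \approx 29.631$
$- 1136 \left(449 + N\right) = - 1136 \left(449 + \sqrt{878}\right) = -510064 - 1136 \sqrt{878}$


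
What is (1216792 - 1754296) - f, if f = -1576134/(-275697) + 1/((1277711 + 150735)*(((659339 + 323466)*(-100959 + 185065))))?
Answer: -1944168999959299146393501073/3616993216695860930940 ≈ -5.3751e+5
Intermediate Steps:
f = 20678012407112569527313/3616993216695860930940 (f = -1576134*(-1/275697) + 1/(1428446*((982805*84106))) = 175126/30633 + (1/1428446)/82659797330 = 175126/30633 + (1/1428446)*(1/82659797330) = 175126/30633 + 1/118075056856849180 = 20678012407112569527313/3616993216695860930940 ≈ 5.7169)
(1216792 - 1754296) - f = (1216792 - 1754296) - 1*20678012407112569527313/3616993216695860930940 = -537504 - 20678012407112569527313/3616993216695860930940 = -1944168999959299146393501073/3616993216695860930940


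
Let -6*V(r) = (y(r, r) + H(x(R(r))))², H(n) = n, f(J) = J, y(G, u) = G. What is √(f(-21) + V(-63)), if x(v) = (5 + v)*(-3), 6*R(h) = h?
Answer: 3*I*√678/4 ≈ 19.529*I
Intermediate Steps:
R(h) = h/6
x(v) = -15 - 3*v
V(r) = -(-15 + r/2)²/6 (V(r) = -(r + (-15 - r/2))²/6 = -(-15 + r/2)²/6)
√(f(-21) + V(-63)) = √(-21 - (-30 - 63)²/24) = √(-21 - 1/24*(-93)²) = √(-21 - 1/24*8649) = √(-21 - 2883/8) = √(-3051/8) = 3*I*√678/4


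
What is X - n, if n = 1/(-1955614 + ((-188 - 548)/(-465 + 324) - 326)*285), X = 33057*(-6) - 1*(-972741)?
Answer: 74505476064539/96210708 ≈ 7.7440e+5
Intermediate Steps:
X = 774399 (X = -198342 + 972741 = 774399)
n = -47/96210708 (n = 1/(-1955614 + (-736/(-141) - 326)*285) = 1/(-1955614 + (-736*(-1/141) - 326)*285) = 1/(-1955614 + (736/141 - 326)*285) = 1/(-1955614 - 45230/141*285) = 1/(-1955614 - 4296850/47) = 1/(-96210708/47) = -47/96210708 ≈ -4.8851e-7)
X - n = 774399 - 1*(-47/96210708) = 774399 + 47/96210708 = 74505476064539/96210708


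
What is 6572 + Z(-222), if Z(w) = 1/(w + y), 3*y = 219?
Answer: 979227/149 ≈ 6572.0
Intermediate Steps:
y = 73 (y = (⅓)*219 = 73)
Z(w) = 1/(73 + w) (Z(w) = 1/(w + 73) = 1/(73 + w))
6572 + Z(-222) = 6572 + 1/(73 - 222) = 6572 + 1/(-149) = 6572 - 1/149 = 979227/149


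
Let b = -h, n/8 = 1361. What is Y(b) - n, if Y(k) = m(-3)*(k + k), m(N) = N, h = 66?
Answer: -10492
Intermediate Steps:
n = 10888 (n = 8*1361 = 10888)
b = -66 (b = -1*66 = -66)
Y(k) = -6*k (Y(k) = -3*(k + k) = -6*k)
Y(b) - n = -6*(-66) - 1*10888 = 396 - 10888 = -10492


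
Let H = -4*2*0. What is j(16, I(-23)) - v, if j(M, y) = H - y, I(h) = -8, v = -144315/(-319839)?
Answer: 804799/106613 ≈ 7.5488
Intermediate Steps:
H = 0 (H = -8*0 = 0)
v = 48105/106613 (v = -144315*(-1/319839) = 48105/106613 ≈ 0.45121)
j(M, y) = -y (j(M, y) = 0 - y = -y)
j(16, I(-23)) - v = -1*(-8) - 1*48105/106613 = 8 - 48105/106613 = 804799/106613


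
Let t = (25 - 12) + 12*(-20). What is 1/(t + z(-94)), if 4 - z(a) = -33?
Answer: -1/190 ≈ -0.0052632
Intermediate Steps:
z(a) = 37 (z(a) = 4 - 1*(-33) = 4 + 33 = 37)
t = -227 (t = 13 - 240 = -227)
1/(t + z(-94)) = 1/(-227 + 37) = 1/(-190) = -1/190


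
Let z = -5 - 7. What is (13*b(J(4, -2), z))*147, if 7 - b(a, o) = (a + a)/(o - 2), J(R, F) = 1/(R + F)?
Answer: 27027/2 ≈ 13514.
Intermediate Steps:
z = -12
J(R, F) = 1/(F + R)
b(a, o) = 7 - 2*a/(-2 + o) (b(a, o) = 7 - (a + a)/(o - 2) = 7 - 2*a/(-2 + o))
(13*b(J(4, -2), z))*147 = (13*((-14 - 2/(-2 + 4) + 7*(-12))/(-2 - 12)))*147 = (13*((-14 - 2/2 - 84)/(-14)))*147 = (13*(-(-14 - 2*½ - 84)/14))*147 = (13*(-(-14 - 1 - 84)/14))*147 = (13*(-1/14*(-99)))*147 = (13*(99/14))*147 = (1287/14)*147 = 27027/2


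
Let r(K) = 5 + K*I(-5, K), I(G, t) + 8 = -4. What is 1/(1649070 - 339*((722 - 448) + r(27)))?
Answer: 1/1664325 ≈ 6.0084e-7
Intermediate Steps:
I(G, t) = -12 (I(G, t) = -8 - 4 = -12)
r(K) = 5 - 12*K (r(K) = 5 + K*(-12) = 5 - 12*K)
1/(1649070 - 339*((722 - 448) + r(27))) = 1/(1649070 - 339*((722 - 448) + (5 - 12*27))) = 1/(1649070 - 339*(274 + (5 - 324))) = 1/(1649070 - 339*(274 - 319)) = 1/(1649070 - 339*(-45)) = 1/(1649070 + 15255) = 1/1664325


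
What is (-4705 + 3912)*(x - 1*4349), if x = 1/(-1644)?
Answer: 5669757301/1644 ≈ 3.4488e+6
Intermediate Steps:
x = -1/1644 ≈ -0.00060827
(-4705 + 3912)*(x - 1*4349) = (-4705 + 3912)*(-1/1644 - 1*4349) = -793*(-1/1644 - 4349) = -793*(-7149757/1644) = 5669757301/1644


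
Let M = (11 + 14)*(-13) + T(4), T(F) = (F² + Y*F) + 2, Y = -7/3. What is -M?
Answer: 949/3 ≈ 316.33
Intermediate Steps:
Y = -7/3 (Y = -7*⅓ = -7/3 ≈ -2.3333)
T(F) = 2 + F² - 7*F/3 (T(F) = (F² - 7*F/3) + 2 = 2 + F² - 7*F/3)
M = -949/3 (M = (11 + 14)*(-13) + (2 + 4² - 7/3*4) = 25*(-13) + (2 + 16 - 28/3) = -325 + 26/3 = -949/3 ≈ -316.33)
-M = -1*(-949/3) = 949/3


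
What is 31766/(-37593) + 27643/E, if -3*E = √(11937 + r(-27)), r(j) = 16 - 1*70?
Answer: -31766/37593 - 27643*√11883/3961 ≈ -761.60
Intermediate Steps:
r(j) = -54 (r(j) = 16 - 70 = -54)
E = -√11883/3 (E = -√(11937 - 54)/3 = -√11883/3 ≈ -36.336)
31766/(-37593) + 27643/E = 31766/(-37593) + 27643/((-√11883/3)) = 31766*(-1/37593) + 27643*(-√11883/3961) = -31766/37593 - 27643*√11883/3961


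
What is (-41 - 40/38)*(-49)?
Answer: 39151/19 ≈ 2060.6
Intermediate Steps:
(-41 - 40/38)*(-49) = (-41 - 40*1/38)*(-49) = (-41 - 20/19)*(-49) = -799/19*(-49) = 39151/19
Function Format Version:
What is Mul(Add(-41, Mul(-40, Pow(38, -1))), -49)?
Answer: Rational(39151, 19) ≈ 2060.6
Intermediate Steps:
Mul(Add(-41, Mul(-40, Pow(38, -1))), -49) = Mul(Add(-41, Mul(-40, Rational(1, 38))), -49) = Mul(Add(-41, Rational(-20, 19)), -49) = Mul(Rational(-799, 19), -49) = Rational(39151, 19)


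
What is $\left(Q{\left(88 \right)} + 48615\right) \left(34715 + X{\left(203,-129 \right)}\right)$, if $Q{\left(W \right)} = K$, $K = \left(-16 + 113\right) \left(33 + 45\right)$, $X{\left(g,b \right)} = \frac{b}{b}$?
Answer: $1950379596$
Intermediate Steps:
$X{\left(g,b \right)} = 1$
$K = 7566$ ($K = 97 \cdot 78 = 7566$)
$Q{\left(W \right)} = 7566$
$\left(Q{\left(88 \right)} + 48615\right) \left(34715 + X{\left(203,-129 \right)}\right) = \left(7566 + 48615\right) \left(34715 + 1\right) = 56181 \cdot 34716 = 1950379596$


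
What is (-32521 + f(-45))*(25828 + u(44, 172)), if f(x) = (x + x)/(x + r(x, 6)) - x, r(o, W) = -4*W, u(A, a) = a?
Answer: -19419868000/23 ≈ -8.4434e+8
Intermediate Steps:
f(x) = -x + 2*x/(-24 + x) (f(x) = (x + x)/(x - 4*6) - x = (2*x)/(x - 24) - x = (2*x)/(-24 + x) - x = 2*x/(-24 + x) - x = -x + 2*x/(-24 + x))
(-32521 + f(-45))*(25828 + u(44, 172)) = (-32521 - 45*(26 - 1*(-45))/(-24 - 45))*(25828 + 172) = (-32521 - 45*(26 + 45)/(-69))*26000 = (-32521 - 45*(-1/69)*71)*26000 = (-32521 + 1065/23)*26000 = -746918/23*26000 = -19419868000/23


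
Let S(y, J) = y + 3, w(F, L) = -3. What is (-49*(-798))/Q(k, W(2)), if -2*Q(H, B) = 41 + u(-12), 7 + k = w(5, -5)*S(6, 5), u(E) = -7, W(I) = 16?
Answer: -39102/17 ≈ -2300.1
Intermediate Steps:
S(y, J) = 3 + y
k = -34 (k = -7 - 3*(3 + 6) = -7 - 3*9 = -7 - 27 = -34)
Q(H, B) = -17 (Q(H, B) = -(41 - 7)/2 = -½*34 = -17)
(-49*(-798))/Q(k, W(2)) = -49*(-798)/(-17) = 39102*(-1/17) = -39102/17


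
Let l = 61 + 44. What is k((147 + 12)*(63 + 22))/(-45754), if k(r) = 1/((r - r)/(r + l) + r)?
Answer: -1/618365310 ≈ -1.6172e-9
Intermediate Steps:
l = 105
k(r) = 1/r (k(r) = 1/((r - r)/(r + 105) + r) = 1/(0/(105 + r) + r) = 1/(0 + r) = 1/r)
k((147 + 12)*(63 + 22))/(-45754) = 1/(((147 + 12)*(63 + 22))*(-45754)) = -1/45754/(159*85) = -1/45754/13515 = (1/13515)*(-1/45754) = -1/618365310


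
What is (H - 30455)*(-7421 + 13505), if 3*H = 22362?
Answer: -139938084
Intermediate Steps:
H = 7454 (H = (⅓)*22362 = 7454)
(H - 30455)*(-7421 + 13505) = (7454 - 30455)*(-7421 + 13505) = -23001*6084 = -139938084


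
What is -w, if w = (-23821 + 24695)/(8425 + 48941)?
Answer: -437/28683 ≈ -0.015235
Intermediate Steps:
w = 437/28683 (w = 874/57366 = 874*(1/57366) = 437/28683 ≈ 0.015235)
-w = -1*437/28683 = -437/28683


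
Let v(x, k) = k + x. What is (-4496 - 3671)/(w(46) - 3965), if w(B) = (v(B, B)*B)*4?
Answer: -8167/12963 ≈ -0.63002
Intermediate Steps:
w(B) = 8*B² (w(B) = ((B + B)*B)*4 = ((2*B)*B)*4 = (2*B²)*4 = 8*B²)
(-4496 - 3671)/(w(46) - 3965) = (-4496 - 3671)/(8*46² - 3965) = -8167/(8*2116 - 3965) = -8167/(16928 - 3965) = -8167/12963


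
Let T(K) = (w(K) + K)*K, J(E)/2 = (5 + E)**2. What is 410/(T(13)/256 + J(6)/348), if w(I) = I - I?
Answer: 9131520/30191 ≈ 302.46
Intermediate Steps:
J(E) = 2*(5 + E)**2
w(I) = 0
T(K) = K**2 (T(K) = (0 + K)*K = K*K = K**2)
410/(T(13)/256 + J(6)/348) = 410/(13**2/256 + (2*(5 + 6)**2)/348) = 410/(169*(1/256) + (2*11**2)*(1/348)) = 410/(169/256 + (2*121)*(1/348)) = 410/(169/256 + 242*(1/348)) = 410/(169/256 + 121/174) = 410/(30191/22272) = 410*(22272/30191) = 9131520/30191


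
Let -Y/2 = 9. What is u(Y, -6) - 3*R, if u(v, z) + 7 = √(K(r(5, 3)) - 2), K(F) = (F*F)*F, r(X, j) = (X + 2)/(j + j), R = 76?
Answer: -235 + I*√534/36 ≈ -235.0 + 0.6419*I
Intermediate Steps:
r(X, j) = (2 + X)/(2*j) (r(X, j) = (2 + X)/((2*j)) = (2 + X)*(1/(2*j)) = (2 + X)/(2*j))
K(F) = F³ (K(F) = F²*F = F³)
Y = -18 (Y = -2*9 = -18)
u(v, z) = -7 + I*√534/36 (u(v, z) = -7 + √(((½)*(2 + 5)/3)³ - 2) = -7 + √(((½)*(⅓)*7)³ - 2) = -7 + √((7/6)³ - 2) = -7 + √(343/216 - 2) = -7 + √(-89/216) = -7 + I*√534/36)
u(Y, -6) - 3*R = (-7 + I*√534/36) - 3*76 = (-7 + I*√534/36) - 228 = -235 + I*√534/36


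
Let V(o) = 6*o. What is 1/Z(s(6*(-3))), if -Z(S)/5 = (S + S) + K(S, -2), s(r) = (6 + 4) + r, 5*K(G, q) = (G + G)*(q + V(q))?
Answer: -1/144 ≈ -0.0069444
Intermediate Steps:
K(G, q) = 14*G*q/5 (K(G, q) = ((G + G)*(q + 6*q))/5 = ((2*G)*(7*q))/5 = (14*G*q)/5 = 14*G*q/5)
s(r) = 10 + r
Z(S) = 18*S (Z(S) = -5*((S + S) + (14/5)*S*(-2)) = -5*(2*S - 28*S/5) = -(-18)*S = 18*S)
1/Z(s(6*(-3))) = 1/(18*(10 + 6*(-3))) = 1/(18*(10 - 18)) = 1/(18*(-8)) = 1/(-144) = -1/144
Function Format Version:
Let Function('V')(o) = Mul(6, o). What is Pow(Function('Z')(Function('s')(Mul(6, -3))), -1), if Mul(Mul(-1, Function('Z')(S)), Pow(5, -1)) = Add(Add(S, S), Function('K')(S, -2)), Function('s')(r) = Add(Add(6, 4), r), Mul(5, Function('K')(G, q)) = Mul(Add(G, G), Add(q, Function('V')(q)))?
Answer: Rational(-1, 144) ≈ -0.0069444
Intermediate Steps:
Function('K')(G, q) = Mul(Rational(14, 5), G, q) (Function('K')(G, q) = Mul(Rational(1, 5), Mul(Add(G, G), Add(q, Mul(6, q)))) = Mul(Rational(1, 5), Mul(Mul(2, G), Mul(7, q))) = Mul(Rational(1, 5), Mul(14, G, q)) = Mul(Rational(14, 5), G, q))
Function('s')(r) = Add(10, r)
Function('Z')(S) = Mul(18, S) (Function('Z')(S) = Mul(-5, Add(Add(S, S), Mul(Rational(14, 5), S, -2))) = Mul(-5, Add(Mul(2, S), Mul(Rational(-28, 5), S))) = Mul(-5, Mul(Rational(-18, 5), S)) = Mul(18, S))
Pow(Function('Z')(Function('s')(Mul(6, -3))), -1) = Pow(Mul(18, Add(10, Mul(6, -3))), -1) = Pow(Mul(18, Add(10, -18)), -1) = Pow(Mul(18, -8), -1) = Pow(-144, -1) = Rational(-1, 144)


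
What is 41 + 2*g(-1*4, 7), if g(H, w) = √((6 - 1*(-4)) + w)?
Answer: 41 + 2*√17 ≈ 49.246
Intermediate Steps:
g(H, w) = √(10 + w) (g(H, w) = √((6 + 4) + w) = √(10 + w))
41 + 2*g(-1*4, 7) = 41 + 2*√(10 + 7) = 41 + 2*√17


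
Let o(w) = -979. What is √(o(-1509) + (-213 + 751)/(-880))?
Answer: I*√47413190/220 ≈ 31.299*I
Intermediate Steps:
√(o(-1509) + (-213 + 751)/(-880)) = √(-979 + (-213 + 751)/(-880)) = √(-979 - 1/880*538) = √(-979 - 269/440) = √(-431029/440) = I*√47413190/220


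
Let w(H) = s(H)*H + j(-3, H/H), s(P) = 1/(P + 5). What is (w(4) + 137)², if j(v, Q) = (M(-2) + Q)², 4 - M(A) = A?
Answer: 2815684/81 ≈ 34762.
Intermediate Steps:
M(A) = 4 - A
j(v, Q) = (6 + Q)² (j(v, Q) = ((4 - 1*(-2)) + Q)² = ((4 + 2) + Q)² = (6 + Q)²)
s(P) = 1/(5 + P)
w(H) = 49 + H/(5 + H) (w(H) = H/(5 + H) + (6 + H/H)² = H/(5 + H) + (6 + 1)² = H/(5 + H) + 7² = H/(5 + H) + 49 = 49 + H/(5 + H))
(w(4) + 137)² = (5*(49 + 10*4)/(5 + 4) + 137)² = (5*(49 + 40)/9 + 137)² = (5*(⅑)*89 + 137)² = (445/9 + 137)² = (1678/9)² = 2815684/81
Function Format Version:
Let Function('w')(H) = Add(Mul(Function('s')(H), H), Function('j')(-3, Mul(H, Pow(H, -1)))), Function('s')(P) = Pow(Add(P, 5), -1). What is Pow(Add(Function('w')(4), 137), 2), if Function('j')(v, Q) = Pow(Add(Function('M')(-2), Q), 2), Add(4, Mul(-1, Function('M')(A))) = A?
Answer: Rational(2815684, 81) ≈ 34762.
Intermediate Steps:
Function('M')(A) = Add(4, Mul(-1, A))
Function('j')(v, Q) = Pow(Add(6, Q), 2) (Function('j')(v, Q) = Pow(Add(Add(4, Mul(-1, -2)), Q), 2) = Pow(Add(Add(4, 2), Q), 2) = Pow(Add(6, Q), 2))
Function('s')(P) = Pow(Add(5, P), -1)
Function('w')(H) = Add(49, Mul(H, Pow(Add(5, H), -1))) (Function('w')(H) = Add(Mul(Pow(Add(5, H), -1), H), Pow(Add(6, Mul(H, Pow(H, -1))), 2)) = Add(Mul(H, Pow(Add(5, H), -1)), Pow(Add(6, 1), 2)) = Add(Mul(H, Pow(Add(5, H), -1)), Pow(7, 2)) = Add(Mul(H, Pow(Add(5, H), -1)), 49) = Add(49, Mul(H, Pow(Add(5, H), -1))))
Pow(Add(Function('w')(4), 137), 2) = Pow(Add(Mul(5, Pow(Add(5, 4), -1), Add(49, Mul(10, 4))), 137), 2) = Pow(Add(Mul(5, Pow(9, -1), Add(49, 40)), 137), 2) = Pow(Add(Mul(5, Rational(1, 9), 89), 137), 2) = Pow(Add(Rational(445, 9), 137), 2) = Pow(Rational(1678, 9), 2) = Rational(2815684, 81)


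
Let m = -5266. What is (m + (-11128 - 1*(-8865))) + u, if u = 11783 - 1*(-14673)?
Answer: 18927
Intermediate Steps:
u = 26456 (u = 11783 + 14673 = 26456)
(m + (-11128 - 1*(-8865))) + u = (-5266 + (-11128 - 1*(-8865))) + 26456 = (-5266 + (-11128 + 8865)) + 26456 = (-5266 - 2263) + 26456 = -7529 + 26456 = 18927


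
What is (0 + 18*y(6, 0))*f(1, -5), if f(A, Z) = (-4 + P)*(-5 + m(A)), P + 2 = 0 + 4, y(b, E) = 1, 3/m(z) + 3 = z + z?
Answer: 288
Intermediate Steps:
m(z) = 3/(-3 + 2*z) (m(z) = 3/(-3 + (z + z)) = 3/(-3 + 2*z))
P = 2 (P = -2 + (0 + 4) = -2 + 4 = 2)
f(A, Z) = 10 - 6/(-3 + 2*A) (f(A, Z) = (-4 + 2)*(-5 + 3/(-3 + 2*A)) = -2*(-5 + 3/(-3 + 2*A)) = 10 - 6/(-3 + 2*A))
(0 + 18*y(6, 0))*f(1, -5) = (0 + 18*1)*(4*(-9 + 5*1)/(-3 + 2*1)) = (0 + 18)*(4*(-9 + 5)/(-3 + 2)) = 18*(4*(-4)/(-1)) = 18*(4*(-1)*(-4)) = 18*16 = 288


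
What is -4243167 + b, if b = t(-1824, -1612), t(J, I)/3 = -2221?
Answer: -4249830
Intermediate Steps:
t(J, I) = -6663 (t(J, I) = 3*(-2221) = -6663)
b = -6663
-4243167 + b = -4243167 - 6663 = -4249830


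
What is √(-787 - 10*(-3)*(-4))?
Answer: I*√907 ≈ 30.116*I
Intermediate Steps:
√(-787 - 10*(-3)*(-4)) = √(-787 + 30*(-4)) = √(-787 - 120) = √(-907) = I*√907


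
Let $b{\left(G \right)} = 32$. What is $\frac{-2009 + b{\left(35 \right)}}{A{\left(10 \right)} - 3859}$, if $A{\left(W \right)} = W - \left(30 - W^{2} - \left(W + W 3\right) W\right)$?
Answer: $\frac{1977}{3379} \approx 0.58508$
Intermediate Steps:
$A{\left(W \right)} = -30 + W + 5 W^{2}$ ($A{\left(W \right)} = W - \left(30 - W^{2} - \left(W + 3 W\right) W\right) = W - \left(30 - W^{2} - 4 W W\right) = W + \left(\left(W^{2} + 4 W^{2}\right) - 30\right) = W + \left(5 W^{2} - 30\right) = W + \left(-30 + 5 W^{2}\right) = -30 + W + 5 W^{2}$)
$\frac{-2009 + b{\left(35 \right)}}{A{\left(10 \right)} - 3859} = \frac{-2009 + 32}{\left(-30 + 10 + 5 \cdot 10^{2}\right) - 3859} = - \frac{1977}{\left(-30 + 10 + 5 \cdot 100\right) - 3859} = - \frac{1977}{\left(-30 + 10 + 500\right) - 3859} = - \frac{1977}{480 - 3859} = - \frac{1977}{-3379} = \left(-1977\right) \left(- \frac{1}{3379}\right) = \frac{1977}{3379}$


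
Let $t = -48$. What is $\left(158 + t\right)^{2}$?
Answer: $12100$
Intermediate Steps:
$\left(158 + t\right)^{2} = \left(158 - 48\right)^{2} = 110^{2} = 12100$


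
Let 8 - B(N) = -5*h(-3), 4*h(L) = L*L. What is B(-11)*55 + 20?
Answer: 4315/4 ≈ 1078.8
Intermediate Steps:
h(L) = L²/4 (h(L) = (L*L)/4 = L²/4)
B(N) = 77/4 (B(N) = 8 - (-5)*(¼)*(-3)² = 8 - (-5)*(¼)*9 = 8 - (-5)*9/4 = 8 - 1*(-45/4) = 8 + 45/4 = 77/4)
B(-11)*55 + 20 = (77/4)*55 + 20 = 4235/4 + 20 = 4315/4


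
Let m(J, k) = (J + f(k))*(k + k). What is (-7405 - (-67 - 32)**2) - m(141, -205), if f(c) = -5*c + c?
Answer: 376804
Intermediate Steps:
f(c) = -4*c
m(J, k) = 2*k*(J - 4*k) (m(J, k) = (J - 4*k)*(k + k) = (J - 4*k)*(2*k) = 2*k*(J - 4*k))
(-7405 - (-67 - 32)**2) - m(141, -205) = (-7405 - (-67 - 32)**2) - 2*(-205)*(141 - 4*(-205)) = (-7405 - 1*(-99)**2) - 2*(-205)*(141 + 820) = (-7405 - 1*9801) - 2*(-205)*961 = (-7405 - 9801) - 1*(-394010) = -17206 + 394010 = 376804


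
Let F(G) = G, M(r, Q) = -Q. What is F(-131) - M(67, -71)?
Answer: -202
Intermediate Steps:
F(-131) - M(67, -71) = -131 - (-1)*(-71) = -131 - 1*71 = -131 - 71 = -202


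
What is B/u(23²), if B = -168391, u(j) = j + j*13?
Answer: -168391/7406 ≈ -22.737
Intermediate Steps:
u(j) = 14*j (u(j) = j + 13*j = 14*j)
B/u(23²) = -168391/(14*23²) = -168391/(14*529) = -168391/7406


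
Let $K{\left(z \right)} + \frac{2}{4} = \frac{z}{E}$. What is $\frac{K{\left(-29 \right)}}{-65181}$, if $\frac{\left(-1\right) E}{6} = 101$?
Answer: $\frac{137}{19749843} \approx 6.9368 \cdot 10^{-6}$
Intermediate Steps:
$E = -606$ ($E = \left(-6\right) 101 = -606$)
$K{\left(z \right)} = - \frac{1}{2} - \frac{z}{606}$ ($K{\left(z \right)} = - \frac{1}{2} + \frac{z}{-606} = - \frac{1}{2} + z \left(- \frac{1}{606}\right) = - \frac{1}{2} - \frac{z}{606}$)
$\frac{K{\left(-29 \right)}}{-65181} = \frac{- \frac{1}{2} - - \frac{29}{606}}{-65181} = \left(- \frac{1}{2} + \frac{29}{606}\right) \left(- \frac{1}{65181}\right) = \left(- \frac{137}{303}\right) \left(- \frac{1}{65181}\right) = \frac{137}{19749843}$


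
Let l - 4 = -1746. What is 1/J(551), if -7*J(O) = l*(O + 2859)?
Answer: 7/5940220 ≈ 1.1784e-6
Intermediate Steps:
l = -1742 (l = 4 - 1746 = -1742)
J(O) = 4980378/7 + 1742*O/7 (J(O) = -(-1742)*(O + 2859)/7 = -(-1742)*(2859 + O)/7 = -(-4980378 - 1742*O)/7 = 4980378/7 + 1742*O/7)
1/J(551) = 1/(4980378/7 + (1742/7)*551) = 1/(4980378/7 + 959842/7) = 1/(5940220/7) = 7/5940220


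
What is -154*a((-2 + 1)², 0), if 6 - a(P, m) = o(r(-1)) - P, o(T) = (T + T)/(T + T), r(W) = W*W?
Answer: -924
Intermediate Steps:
r(W) = W²
o(T) = 1 (o(T) = (2*T)/((2*T)) = (2*T)*(1/(2*T)) = 1)
a(P, m) = 5 + P (a(P, m) = 6 - (1 - P) = 6 + (-1 + P) = 5 + P)
-154*a((-2 + 1)², 0) = -154*(5 + (-2 + 1)²) = -154*(5 + (-1)²) = -154*(5 + 1) = -154*6 = -924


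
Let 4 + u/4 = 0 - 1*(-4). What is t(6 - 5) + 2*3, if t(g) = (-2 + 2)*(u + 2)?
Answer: 6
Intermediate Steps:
u = 0 (u = -16 + 4*(0 - 1*(-4)) = -16 + 4*(0 + 4) = -16 + 4*4 = -16 + 16 = 0)
t(g) = 0 (t(g) = (-2 + 2)*(0 + 2) = 0*2 = 0)
t(6 - 5) + 2*3 = 0 + 2*3 = 0 + 6 = 6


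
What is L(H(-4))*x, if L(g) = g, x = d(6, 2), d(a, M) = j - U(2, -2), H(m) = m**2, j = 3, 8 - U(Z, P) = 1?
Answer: -64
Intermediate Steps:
U(Z, P) = 7 (U(Z, P) = 8 - 1*1 = 8 - 1 = 7)
d(a, M) = -4 (d(a, M) = 3 - 1*7 = 3 - 7 = -4)
x = -4
L(H(-4))*x = (-4)**2*(-4) = 16*(-4) = -64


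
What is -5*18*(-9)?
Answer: 810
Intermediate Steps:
-5*18*(-9) = -90*(-9) = 810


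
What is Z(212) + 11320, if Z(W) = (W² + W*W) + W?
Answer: 101420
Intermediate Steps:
Z(W) = W + 2*W² (Z(W) = (W² + W²) + W = 2*W² + W = W + 2*W²)
Z(212) + 11320 = 212*(1 + 2*212) + 11320 = 212*(1 + 424) + 11320 = 212*425 + 11320 = 90100 + 11320 = 101420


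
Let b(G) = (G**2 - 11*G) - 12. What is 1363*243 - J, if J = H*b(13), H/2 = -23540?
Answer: 990329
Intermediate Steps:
H = -47080 (H = 2*(-23540) = -47080)
b(G) = -12 + G**2 - 11*G
J = -659120 (J = -47080*(-12 + 13**2 - 11*13) = -47080*(-12 + 169 - 143) = -47080*14 = -659120)
1363*243 - J = 1363*243 - 1*(-659120) = 331209 + 659120 = 990329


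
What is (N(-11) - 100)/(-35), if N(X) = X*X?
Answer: -⅗ ≈ -0.60000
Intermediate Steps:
N(X) = X²
(N(-11) - 100)/(-35) = ((-11)² - 100)/(-35) = (121 - 100)*(-1/35) = 21*(-1/35) = -⅗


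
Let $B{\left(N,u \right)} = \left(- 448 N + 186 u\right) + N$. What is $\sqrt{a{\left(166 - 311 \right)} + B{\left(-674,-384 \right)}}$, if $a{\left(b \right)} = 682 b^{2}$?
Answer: $2 \sqrt{3642226} \approx 3816.9$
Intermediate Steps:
$B{\left(N,u \right)} = - 447 N + 186 u$
$\sqrt{a{\left(166 - 311 \right)} + B{\left(-674,-384 \right)}} = \sqrt{682 \left(166 - 311\right)^{2} + \left(\left(-447\right) \left(-674\right) + 186 \left(-384\right)\right)} = \sqrt{682 \left(-145\right)^{2} + \left(301278 - 71424\right)} = \sqrt{682 \cdot 21025 + 229854} = \sqrt{14339050 + 229854} = \sqrt{14568904} = 2 \sqrt{3642226}$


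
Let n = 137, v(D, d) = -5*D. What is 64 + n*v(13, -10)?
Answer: -8841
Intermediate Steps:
64 + n*v(13, -10) = 64 + 137*(-5*13) = 64 + 137*(-65) = 64 - 8905 = -8841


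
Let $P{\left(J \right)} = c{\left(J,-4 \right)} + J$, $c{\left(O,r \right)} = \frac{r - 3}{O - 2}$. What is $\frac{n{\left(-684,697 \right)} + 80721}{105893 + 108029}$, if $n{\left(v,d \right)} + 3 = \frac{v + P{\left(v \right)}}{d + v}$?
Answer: $\frac{102700669}{272536628} \approx 0.37683$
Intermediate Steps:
$c{\left(O,r \right)} = \frac{-3 + r}{-2 + O}$
$P{\left(J \right)} = J - \frac{7}{-2 + J}$ ($P{\left(J \right)} = \frac{-3 - 4}{-2 + J} + J = \frac{1}{-2 + J} \left(-7\right) + J = - \frac{7}{-2 + J} + J = J - \frac{7}{-2 + J}$)
$n{\left(v,d \right)} = -3 + \frac{v + \frac{-7 + v \left(-2 + v\right)}{-2 + v}}{d + v}$
$\frac{n{\left(-684,697 \right)} + 80721}{105893 + 108029} = \frac{\frac{-7 - \left(-2 - 684\right) \left(-684 + 3 \cdot 697\right)}{\left(-2 - 684\right) \left(697 - 684\right)} + 80721}{105893 + 108029} = \frac{\frac{-7 - - 686 \left(-684 + 2091\right)}{\left(-686\right) 13} + 80721}{213922} = \left(\left(- \frac{1}{686}\right) \frac{1}{13} \left(-7 - \left(-686\right) 1407\right) + 80721\right) \frac{1}{213922} = \left(\left(- \frac{1}{686}\right) \frac{1}{13} \left(-7 + 965202\right) + 80721\right) \frac{1}{213922} = \left(\left(- \frac{1}{686}\right) \frac{1}{13} \cdot 965195 + 80721\right) \frac{1}{213922} = \left(- \frac{137885}{1274} + 80721\right) \frac{1}{213922} = \frac{102700669}{1274} \cdot \frac{1}{213922} = \frac{102700669}{272536628}$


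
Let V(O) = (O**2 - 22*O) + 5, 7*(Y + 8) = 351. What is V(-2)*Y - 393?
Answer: 12884/7 ≈ 1840.6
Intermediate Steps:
Y = 295/7 (Y = -8 + (1/7)*351 = -8 + 351/7 = 295/7 ≈ 42.143)
V(O) = 5 + O**2 - 22*O
V(-2)*Y - 393 = (5 + (-2)**2 - 22*(-2))*(295/7) - 393 = (5 + 4 + 44)*(295/7) - 393 = 53*(295/7) - 393 = 15635/7 - 393 = 12884/7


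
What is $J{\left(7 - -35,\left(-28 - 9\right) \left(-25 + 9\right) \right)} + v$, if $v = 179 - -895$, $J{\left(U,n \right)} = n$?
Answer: $1666$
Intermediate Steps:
$v = 1074$ ($v = 179 + 895 = 1074$)
$J{\left(7 - -35,\left(-28 - 9\right) \left(-25 + 9\right) \right)} + v = \left(-28 - 9\right) \left(-25 + 9\right) + 1074 = \left(-37\right) \left(-16\right) + 1074 = 592 + 1074 = 1666$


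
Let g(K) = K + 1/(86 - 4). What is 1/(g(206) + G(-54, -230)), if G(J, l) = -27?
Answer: 82/14679 ≈ 0.0055862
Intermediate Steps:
g(K) = 1/82 + K (g(K) = K + 1/82 = 1/82 + K)
1/(g(206) + G(-54, -230)) = 1/((1/82 + 206) - 27) = 1/(16893/82 - 27) = 1/(14679/82) = 82/14679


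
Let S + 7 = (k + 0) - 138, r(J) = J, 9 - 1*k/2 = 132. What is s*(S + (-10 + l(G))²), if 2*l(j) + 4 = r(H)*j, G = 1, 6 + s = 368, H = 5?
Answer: -217743/2 ≈ -1.0887e+5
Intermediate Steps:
k = -246 (k = 18 - 2*132 = 18 - 264 = -246)
S = -391 (S = -7 + ((-246 + 0) - 138) = -7 + (-246 - 138) = -7 - 384 = -391)
s = 362 (s = -6 + 368 = 362)
l(j) = -2 + 5*j/2 (l(j) = -2 + (5*j)/2 = -2 + 5*j/2)
s*(S + (-10 + l(G))²) = 362*(-391 + (-10 + (-2 + (5/2)*1))²) = 362*(-391 + (-10 + (-2 + 5/2))²) = 362*(-391 + (-10 + ½)²) = 362*(-391 + (-19/2)²) = 362*(-391 + 361/4) = 362*(-1203/4) = -217743/2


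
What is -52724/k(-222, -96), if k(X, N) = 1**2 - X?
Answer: -52724/223 ≈ -236.43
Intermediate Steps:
k(X, N) = 1 - X
-52724/k(-222, -96) = -52724/(1 - 1*(-222)) = -52724/(1 + 222) = -52724/223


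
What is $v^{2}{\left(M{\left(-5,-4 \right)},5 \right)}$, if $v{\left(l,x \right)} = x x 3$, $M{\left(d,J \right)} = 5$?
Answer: $5625$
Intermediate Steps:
$v{\left(l,x \right)} = 3 x^{2}$ ($v{\left(l,x \right)} = x^{2} \cdot 3 = 3 x^{2}$)
$v^{2}{\left(M{\left(-5,-4 \right)},5 \right)} = \left(3 \cdot 5^{2}\right)^{2} = \left(3 \cdot 25\right)^{2} = 75^{2} = 5625$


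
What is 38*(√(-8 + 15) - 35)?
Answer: -1330 + 38*√7 ≈ -1229.5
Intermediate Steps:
38*(√(-8 + 15) - 35) = 38*(√7 - 35) = 38*(-35 + √7) = -1330 + 38*√7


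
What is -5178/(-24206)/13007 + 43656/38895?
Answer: 2290863554377/2040998542765 ≈ 1.1224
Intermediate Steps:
-5178/(-24206)/13007 + 43656/38895 = -5178*(-1/24206)*(1/13007) + 43656*(1/38895) = (2589/12103)*(1/13007) + 14552/12965 = 2589/157423721 + 14552/12965 = 2290863554377/2040998542765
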